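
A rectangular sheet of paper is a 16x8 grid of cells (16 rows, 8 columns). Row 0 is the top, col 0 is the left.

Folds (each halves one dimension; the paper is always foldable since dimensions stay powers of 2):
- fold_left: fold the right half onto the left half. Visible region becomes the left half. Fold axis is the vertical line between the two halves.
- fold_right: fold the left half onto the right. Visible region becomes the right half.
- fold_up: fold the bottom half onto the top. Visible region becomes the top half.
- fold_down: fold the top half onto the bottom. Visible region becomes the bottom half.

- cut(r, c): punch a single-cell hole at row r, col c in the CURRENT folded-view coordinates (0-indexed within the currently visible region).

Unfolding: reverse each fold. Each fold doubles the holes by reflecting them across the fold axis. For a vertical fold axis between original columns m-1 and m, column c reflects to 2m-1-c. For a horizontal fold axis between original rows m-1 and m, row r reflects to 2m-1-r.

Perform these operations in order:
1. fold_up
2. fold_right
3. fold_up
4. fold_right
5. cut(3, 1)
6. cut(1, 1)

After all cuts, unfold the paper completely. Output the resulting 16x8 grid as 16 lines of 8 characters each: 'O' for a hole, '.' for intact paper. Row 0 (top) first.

Answer: ........
O..OO..O
........
O..OO..O
O..OO..O
........
O..OO..O
........
........
O..OO..O
........
O..OO..O
O..OO..O
........
O..OO..O
........

Derivation:
Op 1 fold_up: fold axis h@8; visible region now rows[0,8) x cols[0,8) = 8x8
Op 2 fold_right: fold axis v@4; visible region now rows[0,8) x cols[4,8) = 8x4
Op 3 fold_up: fold axis h@4; visible region now rows[0,4) x cols[4,8) = 4x4
Op 4 fold_right: fold axis v@6; visible region now rows[0,4) x cols[6,8) = 4x2
Op 5 cut(3, 1): punch at orig (3,7); cuts so far [(3, 7)]; region rows[0,4) x cols[6,8) = 4x2
Op 6 cut(1, 1): punch at orig (1,7); cuts so far [(1, 7), (3, 7)]; region rows[0,4) x cols[6,8) = 4x2
Unfold 1 (reflect across v@6): 4 holes -> [(1, 4), (1, 7), (3, 4), (3, 7)]
Unfold 2 (reflect across h@4): 8 holes -> [(1, 4), (1, 7), (3, 4), (3, 7), (4, 4), (4, 7), (6, 4), (6, 7)]
Unfold 3 (reflect across v@4): 16 holes -> [(1, 0), (1, 3), (1, 4), (1, 7), (3, 0), (3, 3), (3, 4), (3, 7), (4, 0), (4, 3), (4, 4), (4, 7), (6, 0), (6, 3), (6, 4), (6, 7)]
Unfold 4 (reflect across h@8): 32 holes -> [(1, 0), (1, 3), (1, 4), (1, 7), (3, 0), (3, 3), (3, 4), (3, 7), (4, 0), (4, 3), (4, 4), (4, 7), (6, 0), (6, 3), (6, 4), (6, 7), (9, 0), (9, 3), (9, 4), (9, 7), (11, 0), (11, 3), (11, 4), (11, 7), (12, 0), (12, 3), (12, 4), (12, 7), (14, 0), (14, 3), (14, 4), (14, 7)]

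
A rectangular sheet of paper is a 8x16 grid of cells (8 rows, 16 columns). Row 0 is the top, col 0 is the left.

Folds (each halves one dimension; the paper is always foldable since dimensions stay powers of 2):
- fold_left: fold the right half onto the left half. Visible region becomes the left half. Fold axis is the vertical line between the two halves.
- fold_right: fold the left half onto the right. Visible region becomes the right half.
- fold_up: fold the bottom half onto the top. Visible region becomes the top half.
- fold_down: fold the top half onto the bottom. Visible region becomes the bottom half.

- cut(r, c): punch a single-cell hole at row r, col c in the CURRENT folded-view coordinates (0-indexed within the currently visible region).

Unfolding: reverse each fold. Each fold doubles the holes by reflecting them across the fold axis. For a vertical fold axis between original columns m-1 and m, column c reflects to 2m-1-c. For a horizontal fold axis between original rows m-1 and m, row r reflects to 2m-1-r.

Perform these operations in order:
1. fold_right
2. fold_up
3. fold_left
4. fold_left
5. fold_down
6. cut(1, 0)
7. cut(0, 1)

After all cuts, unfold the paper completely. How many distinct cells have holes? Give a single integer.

Op 1 fold_right: fold axis v@8; visible region now rows[0,8) x cols[8,16) = 8x8
Op 2 fold_up: fold axis h@4; visible region now rows[0,4) x cols[8,16) = 4x8
Op 3 fold_left: fold axis v@12; visible region now rows[0,4) x cols[8,12) = 4x4
Op 4 fold_left: fold axis v@10; visible region now rows[0,4) x cols[8,10) = 4x2
Op 5 fold_down: fold axis h@2; visible region now rows[2,4) x cols[8,10) = 2x2
Op 6 cut(1, 0): punch at orig (3,8); cuts so far [(3, 8)]; region rows[2,4) x cols[8,10) = 2x2
Op 7 cut(0, 1): punch at orig (2,9); cuts so far [(2, 9), (3, 8)]; region rows[2,4) x cols[8,10) = 2x2
Unfold 1 (reflect across h@2): 4 holes -> [(0, 8), (1, 9), (2, 9), (3, 8)]
Unfold 2 (reflect across v@10): 8 holes -> [(0, 8), (0, 11), (1, 9), (1, 10), (2, 9), (2, 10), (3, 8), (3, 11)]
Unfold 3 (reflect across v@12): 16 holes -> [(0, 8), (0, 11), (0, 12), (0, 15), (1, 9), (1, 10), (1, 13), (1, 14), (2, 9), (2, 10), (2, 13), (2, 14), (3, 8), (3, 11), (3, 12), (3, 15)]
Unfold 4 (reflect across h@4): 32 holes -> [(0, 8), (0, 11), (0, 12), (0, 15), (1, 9), (1, 10), (1, 13), (1, 14), (2, 9), (2, 10), (2, 13), (2, 14), (3, 8), (3, 11), (3, 12), (3, 15), (4, 8), (4, 11), (4, 12), (4, 15), (5, 9), (5, 10), (5, 13), (5, 14), (6, 9), (6, 10), (6, 13), (6, 14), (7, 8), (7, 11), (7, 12), (7, 15)]
Unfold 5 (reflect across v@8): 64 holes -> [(0, 0), (0, 3), (0, 4), (0, 7), (0, 8), (0, 11), (0, 12), (0, 15), (1, 1), (1, 2), (1, 5), (1, 6), (1, 9), (1, 10), (1, 13), (1, 14), (2, 1), (2, 2), (2, 5), (2, 6), (2, 9), (2, 10), (2, 13), (2, 14), (3, 0), (3, 3), (3, 4), (3, 7), (3, 8), (3, 11), (3, 12), (3, 15), (4, 0), (4, 3), (4, 4), (4, 7), (4, 8), (4, 11), (4, 12), (4, 15), (5, 1), (5, 2), (5, 5), (5, 6), (5, 9), (5, 10), (5, 13), (5, 14), (6, 1), (6, 2), (6, 5), (6, 6), (6, 9), (6, 10), (6, 13), (6, 14), (7, 0), (7, 3), (7, 4), (7, 7), (7, 8), (7, 11), (7, 12), (7, 15)]

Answer: 64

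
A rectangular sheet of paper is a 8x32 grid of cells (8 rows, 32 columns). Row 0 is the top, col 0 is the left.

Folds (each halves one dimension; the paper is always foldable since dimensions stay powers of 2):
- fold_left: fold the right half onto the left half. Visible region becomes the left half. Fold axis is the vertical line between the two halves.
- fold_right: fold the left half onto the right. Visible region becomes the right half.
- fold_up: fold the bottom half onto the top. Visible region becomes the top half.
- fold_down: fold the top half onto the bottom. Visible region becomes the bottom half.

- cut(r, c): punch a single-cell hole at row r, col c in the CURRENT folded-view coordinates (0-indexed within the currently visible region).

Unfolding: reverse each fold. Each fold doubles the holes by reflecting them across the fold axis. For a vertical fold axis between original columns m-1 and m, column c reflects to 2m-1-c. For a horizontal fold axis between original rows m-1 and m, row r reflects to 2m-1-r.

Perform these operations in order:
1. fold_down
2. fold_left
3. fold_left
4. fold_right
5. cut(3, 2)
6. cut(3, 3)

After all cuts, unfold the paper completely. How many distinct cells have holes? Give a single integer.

Op 1 fold_down: fold axis h@4; visible region now rows[4,8) x cols[0,32) = 4x32
Op 2 fold_left: fold axis v@16; visible region now rows[4,8) x cols[0,16) = 4x16
Op 3 fold_left: fold axis v@8; visible region now rows[4,8) x cols[0,8) = 4x8
Op 4 fold_right: fold axis v@4; visible region now rows[4,8) x cols[4,8) = 4x4
Op 5 cut(3, 2): punch at orig (7,6); cuts so far [(7, 6)]; region rows[4,8) x cols[4,8) = 4x4
Op 6 cut(3, 3): punch at orig (7,7); cuts so far [(7, 6), (7, 7)]; region rows[4,8) x cols[4,8) = 4x4
Unfold 1 (reflect across v@4): 4 holes -> [(7, 0), (7, 1), (7, 6), (7, 7)]
Unfold 2 (reflect across v@8): 8 holes -> [(7, 0), (7, 1), (7, 6), (7, 7), (7, 8), (7, 9), (7, 14), (7, 15)]
Unfold 3 (reflect across v@16): 16 holes -> [(7, 0), (7, 1), (7, 6), (7, 7), (7, 8), (7, 9), (7, 14), (7, 15), (7, 16), (7, 17), (7, 22), (7, 23), (7, 24), (7, 25), (7, 30), (7, 31)]
Unfold 4 (reflect across h@4): 32 holes -> [(0, 0), (0, 1), (0, 6), (0, 7), (0, 8), (0, 9), (0, 14), (0, 15), (0, 16), (0, 17), (0, 22), (0, 23), (0, 24), (0, 25), (0, 30), (0, 31), (7, 0), (7, 1), (7, 6), (7, 7), (7, 8), (7, 9), (7, 14), (7, 15), (7, 16), (7, 17), (7, 22), (7, 23), (7, 24), (7, 25), (7, 30), (7, 31)]

Answer: 32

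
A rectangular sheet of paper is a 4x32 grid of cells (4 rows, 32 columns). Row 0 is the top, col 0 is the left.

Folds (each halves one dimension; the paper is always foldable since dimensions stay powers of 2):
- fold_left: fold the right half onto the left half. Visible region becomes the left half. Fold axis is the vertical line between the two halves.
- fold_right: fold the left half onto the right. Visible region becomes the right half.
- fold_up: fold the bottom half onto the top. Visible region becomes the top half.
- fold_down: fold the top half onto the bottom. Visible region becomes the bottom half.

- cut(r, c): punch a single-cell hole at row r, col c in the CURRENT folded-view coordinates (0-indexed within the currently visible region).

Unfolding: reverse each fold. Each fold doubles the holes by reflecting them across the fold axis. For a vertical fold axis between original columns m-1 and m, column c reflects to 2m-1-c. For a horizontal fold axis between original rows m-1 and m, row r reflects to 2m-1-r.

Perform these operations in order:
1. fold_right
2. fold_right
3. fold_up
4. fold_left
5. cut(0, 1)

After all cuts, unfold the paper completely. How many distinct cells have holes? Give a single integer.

Answer: 16

Derivation:
Op 1 fold_right: fold axis v@16; visible region now rows[0,4) x cols[16,32) = 4x16
Op 2 fold_right: fold axis v@24; visible region now rows[0,4) x cols[24,32) = 4x8
Op 3 fold_up: fold axis h@2; visible region now rows[0,2) x cols[24,32) = 2x8
Op 4 fold_left: fold axis v@28; visible region now rows[0,2) x cols[24,28) = 2x4
Op 5 cut(0, 1): punch at orig (0,25); cuts so far [(0, 25)]; region rows[0,2) x cols[24,28) = 2x4
Unfold 1 (reflect across v@28): 2 holes -> [(0, 25), (0, 30)]
Unfold 2 (reflect across h@2): 4 holes -> [(0, 25), (0, 30), (3, 25), (3, 30)]
Unfold 3 (reflect across v@24): 8 holes -> [(0, 17), (0, 22), (0, 25), (0, 30), (3, 17), (3, 22), (3, 25), (3, 30)]
Unfold 4 (reflect across v@16): 16 holes -> [(0, 1), (0, 6), (0, 9), (0, 14), (0, 17), (0, 22), (0, 25), (0, 30), (3, 1), (3, 6), (3, 9), (3, 14), (3, 17), (3, 22), (3, 25), (3, 30)]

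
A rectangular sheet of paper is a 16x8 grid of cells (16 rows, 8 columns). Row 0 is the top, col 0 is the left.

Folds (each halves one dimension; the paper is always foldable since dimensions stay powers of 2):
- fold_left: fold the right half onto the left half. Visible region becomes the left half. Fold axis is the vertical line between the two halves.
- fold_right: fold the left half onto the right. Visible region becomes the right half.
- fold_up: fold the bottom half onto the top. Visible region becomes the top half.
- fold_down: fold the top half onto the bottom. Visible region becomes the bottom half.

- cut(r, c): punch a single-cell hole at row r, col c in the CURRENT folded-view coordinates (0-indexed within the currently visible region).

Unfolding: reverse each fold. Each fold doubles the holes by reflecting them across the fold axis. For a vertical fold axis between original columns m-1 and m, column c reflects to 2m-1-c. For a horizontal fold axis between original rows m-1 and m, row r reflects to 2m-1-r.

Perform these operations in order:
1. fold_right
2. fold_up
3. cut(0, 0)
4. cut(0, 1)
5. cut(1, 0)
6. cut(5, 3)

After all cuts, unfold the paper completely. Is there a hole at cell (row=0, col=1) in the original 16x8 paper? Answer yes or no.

Op 1 fold_right: fold axis v@4; visible region now rows[0,16) x cols[4,8) = 16x4
Op 2 fold_up: fold axis h@8; visible region now rows[0,8) x cols[4,8) = 8x4
Op 3 cut(0, 0): punch at orig (0,4); cuts so far [(0, 4)]; region rows[0,8) x cols[4,8) = 8x4
Op 4 cut(0, 1): punch at orig (0,5); cuts so far [(0, 4), (0, 5)]; region rows[0,8) x cols[4,8) = 8x4
Op 5 cut(1, 0): punch at orig (1,4); cuts so far [(0, 4), (0, 5), (1, 4)]; region rows[0,8) x cols[4,8) = 8x4
Op 6 cut(5, 3): punch at orig (5,7); cuts so far [(0, 4), (0, 5), (1, 4), (5, 7)]; region rows[0,8) x cols[4,8) = 8x4
Unfold 1 (reflect across h@8): 8 holes -> [(0, 4), (0, 5), (1, 4), (5, 7), (10, 7), (14, 4), (15, 4), (15, 5)]
Unfold 2 (reflect across v@4): 16 holes -> [(0, 2), (0, 3), (0, 4), (0, 5), (1, 3), (1, 4), (5, 0), (5, 7), (10, 0), (10, 7), (14, 3), (14, 4), (15, 2), (15, 3), (15, 4), (15, 5)]
Holes: [(0, 2), (0, 3), (0, 4), (0, 5), (1, 3), (1, 4), (5, 0), (5, 7), (10, 0), (10, 7), (14, 3), (14, 4), (15, 2), (15, 3), (15, 4), (15, 5)]

Answer: no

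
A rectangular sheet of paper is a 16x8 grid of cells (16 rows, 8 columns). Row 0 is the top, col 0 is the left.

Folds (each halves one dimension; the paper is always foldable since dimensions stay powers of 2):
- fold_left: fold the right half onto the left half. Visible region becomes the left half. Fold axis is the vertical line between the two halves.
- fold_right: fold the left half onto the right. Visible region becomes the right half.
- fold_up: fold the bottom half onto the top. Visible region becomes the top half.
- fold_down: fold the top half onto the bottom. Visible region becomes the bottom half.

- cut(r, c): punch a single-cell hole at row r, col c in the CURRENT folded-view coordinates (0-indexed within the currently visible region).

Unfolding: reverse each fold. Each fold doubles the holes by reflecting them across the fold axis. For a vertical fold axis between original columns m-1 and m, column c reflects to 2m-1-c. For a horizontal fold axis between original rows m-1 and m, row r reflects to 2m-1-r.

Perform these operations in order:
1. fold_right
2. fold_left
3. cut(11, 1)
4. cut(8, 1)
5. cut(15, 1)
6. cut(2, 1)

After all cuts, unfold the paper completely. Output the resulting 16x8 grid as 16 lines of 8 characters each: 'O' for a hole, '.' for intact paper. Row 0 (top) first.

Op 1 fold_right: fold axis v@4; visible region now rows[0,16) x cols[4,8) = 16x4
Op 2 fold_left: fold axis v@6; visible region now rows[0,16) x cols[4,6) = 16x2
Op 3 cut(11, 1): punch at orig (11,5); cuts so far [(11, 5)]; region rows[0,16) x cols[4,6) = 16x2
Op 4 cut(8, 1): punch at orig (8,5); cuts so far [(8, 5), (11, 5)]; region rows[0,16) x cols[4,6) = 16x2
Op 5 cut(15, 1): punch at orig (15,5); cuts so far [(8, 5), (11, 5), (15, 5)]; region rows[0,16) x cols[4,6) = 16x2
Op 6 cut(2, 1): punch at orig (2,5); cuts so far [(2, 5), (8, 5), (11, 5), (15, 5)]; region rows[0,16) x cols[4,6) = 16x2
Unfold 1 (reflect across v@6): 8 holes -> [(2, 5), (2, 6), (8, 5), (8, 6), (11, 5), (11, 6), (15, 5), (15, 6)]
Unfold 2 (reflect across v@4): 16 holes -> [(2, 1), (2, 2), (2, 5), (2, 6), (8, 1), (8, 2), (8, 5), (8, 6), (11, 1), (11, 2), (11, 5), (11, 6), (15, 1), (15, 2), (15, 5), (15, 6)]

Answer: ........
........
.OO..OO.
........
........
........
........
........
.OO..OO.
........
........
.OO..OO.
........
........
........
.OO..OO.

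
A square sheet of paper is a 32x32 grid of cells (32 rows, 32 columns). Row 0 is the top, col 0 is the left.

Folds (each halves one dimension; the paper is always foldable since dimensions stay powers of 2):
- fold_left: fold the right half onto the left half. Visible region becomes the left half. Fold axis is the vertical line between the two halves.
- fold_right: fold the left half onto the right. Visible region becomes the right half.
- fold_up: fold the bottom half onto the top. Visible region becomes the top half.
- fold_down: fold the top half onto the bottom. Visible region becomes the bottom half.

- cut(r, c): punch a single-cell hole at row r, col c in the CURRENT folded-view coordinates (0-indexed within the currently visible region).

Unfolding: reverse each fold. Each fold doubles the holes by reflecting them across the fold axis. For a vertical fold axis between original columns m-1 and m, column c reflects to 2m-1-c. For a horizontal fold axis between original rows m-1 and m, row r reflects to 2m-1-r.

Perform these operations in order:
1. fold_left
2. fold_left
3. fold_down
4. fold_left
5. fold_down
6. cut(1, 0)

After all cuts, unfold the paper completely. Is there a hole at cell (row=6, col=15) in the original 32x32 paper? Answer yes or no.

Answer: yes

Derivation:
Op 1 fold_left: fold axis v@16; visible region now rows[0,32) x cols[0,16) = 32x16
Op 2 fold_left: fold axis v@8; visible region now rows[0,32) x cols[0,8) = 32x8
Op 3 fold_down: fold axis h@16; visible region now rows[16,32) x cols[0,8) = 16x8
Op 4 fold_left: fold axis v@4; visible region now rows[16,32) x cols[0,4) = 16x4
Op 5 fold_down: fold axis h@24; visible region now rows[24,32) x cols[0,4) = 8x4
Op 6 cut(1, 0): punch at orig (25,0); cuts so far [(25, 0)]; region rows[24,32) x cols[0,4) = 8x4
Unfold 1 (reflect across h@24): 2 holes -> [(22, 0), (25, 0)]
Unfold 2 (reflect across v@4): 4 holes -> [(22, 0), (22, 7), (25, 0), (25, 7)]
Unfold 3 (reflect across h@16): 8 holes -> [(6, 0), (6, 7), (9, 0), (9, 7), (22, 0), (22, 7), (25, 0), (25, 7)]
Unfold 4 (reflect across v@8): 16 holes -> [(6, 0), (6, 7), (6, 8), (6, 15), (9, 0), (9, 7), (9, 8), (9, 15), (22, 0), (22, 7), (22, 8), (22, 15), (25, 0), (25, 7), (25, 8), (25, 15)]
Unfold 5 (reflect across v@16): 32 holes -> [(6, 0), (6, 7), (6, 8), (6, 15), (6, 16), (6, 23), (6, 24), (6, 31), (9, 0), (9, 7), (9, 8), (9, 15), (9, 16), (9, 23), (9, 24), (9, 31), (22, 0), (22, 7), (22, 8), (22, 15), (22, 16), (22, 23), (22, 24), (22, 31), (25, 0), (25, 7), (25, 8), (25, 15), (25, 16), (25, 23), (25, 24), (25, 31)]
Holes: [(6, 0), (6, 7), (6, 8), (6, 15), (6, 16), (6, 23), (6, 24), (6, 31), (9, 0), (9, 7), (9, 8), (9, 15), (9, 16), (9, 23), (9, 24), (9, 31), (22, 0), (22, 7), (22, 8), (22, 15), (22, 16), (22, 23), (22, 24), (22, 31), (25, 0), (25, 7), (25, 8), (25, 15), (25, 16), (25, 23), (25, 24), (25, 31)]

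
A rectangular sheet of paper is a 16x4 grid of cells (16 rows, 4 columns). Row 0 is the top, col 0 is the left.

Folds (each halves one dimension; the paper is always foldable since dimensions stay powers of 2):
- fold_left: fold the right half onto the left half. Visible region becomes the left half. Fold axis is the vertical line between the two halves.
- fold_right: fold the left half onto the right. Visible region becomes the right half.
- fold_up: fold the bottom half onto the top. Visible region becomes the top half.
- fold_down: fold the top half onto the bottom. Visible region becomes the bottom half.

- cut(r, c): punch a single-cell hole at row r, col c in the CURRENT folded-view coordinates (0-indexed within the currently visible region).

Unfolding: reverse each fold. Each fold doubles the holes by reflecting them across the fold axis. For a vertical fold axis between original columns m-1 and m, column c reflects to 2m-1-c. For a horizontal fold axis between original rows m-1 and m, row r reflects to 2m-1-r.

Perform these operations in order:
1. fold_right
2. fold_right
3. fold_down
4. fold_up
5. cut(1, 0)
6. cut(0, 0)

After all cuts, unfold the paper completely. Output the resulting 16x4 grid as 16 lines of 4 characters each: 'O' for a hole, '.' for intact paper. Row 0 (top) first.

Op 1 fold_right: fold axis v@2; visible region now rows[0,16) x cols[2,4) = 16x2
Op 2 fold_right: fold axis v@3; visible region now rows[0,16) x cols[3,4) = 16x1
Op 3 fold_down: fold axis h@8; visible region now rows[8,16) x cols[3,4) = 8x1
Op 4 fold_up: fold axis h@12; visible region now rows[8,12) x cols[3,4) = 4x1
Op 5 cut(1, 0): punch at orig (9,3); cuts so far [(9, 3)]; region rows[8,12) x cols[3,4) = 4x1
Op 6 cut(0, 0): punch at orig (8,3); cuts so far [(8, 3), (9, 3)]; region rows[8,12) x cols[3,4) = 4x1
Unfold 1 (reflect across h@12): 4 holes -> [(8, 3), (9, 3), (14, 3), (15, 3)]
Unfold 2 (reflect across h@8): 8 holes -> [(0, 3), (1, 3), (6, 3), (7, 3), (8, 3), (9, 3), (14, 3), (15, 3)]
Unfold 3 (reflect across v@3): 16 holes -> [(0, 2), (0, 3), (1, 2), (1, 3), (6, 2), (6, 3), (7, 2), (7, 3), (8, 2), (8, 3), (9, 2), (9, 3), (14, 2), (14, 3), (15, 2), (15, 3)]
Unfold 4 (reflect across v@2): 32 holes -> [(0, 0), (0, 1), (0, 2), (0, 3), (1, 0), (1, 1), (1, 2), (1, 3), (6, 0), (6, 1), (6, 2), (6, 3), (7, 0), (7, 1), (7, 2), (7, 3), (8, 0), (8, 1), (8, 2), (8, 3), (9, 0), (9, 1), (9, 2), (9, 3), (14, 0), (14, 1), (14, 2), (14, 3), (15, 0), (15, 1), (15, 2), (15, 3)]

Answer: OOOO
OOOO
....
....
....
....
OOOO
OOOO
OOOO
OOOO
....
....
....
....
OOOO
OOOO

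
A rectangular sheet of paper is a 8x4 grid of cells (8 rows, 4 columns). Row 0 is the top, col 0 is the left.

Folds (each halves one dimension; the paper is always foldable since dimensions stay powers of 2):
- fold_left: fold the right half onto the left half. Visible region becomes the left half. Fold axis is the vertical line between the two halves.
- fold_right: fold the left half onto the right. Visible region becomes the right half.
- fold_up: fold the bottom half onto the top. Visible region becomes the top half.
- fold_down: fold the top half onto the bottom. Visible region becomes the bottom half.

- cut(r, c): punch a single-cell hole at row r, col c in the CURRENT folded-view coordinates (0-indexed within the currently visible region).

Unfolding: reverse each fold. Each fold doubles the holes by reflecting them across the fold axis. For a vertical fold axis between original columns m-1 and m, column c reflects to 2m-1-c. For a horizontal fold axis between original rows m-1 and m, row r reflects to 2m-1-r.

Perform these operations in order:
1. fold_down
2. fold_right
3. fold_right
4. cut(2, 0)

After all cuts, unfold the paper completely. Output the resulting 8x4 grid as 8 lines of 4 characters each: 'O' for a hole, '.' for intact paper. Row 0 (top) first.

Answer: ....
OOOO
....
....
....
....
OOOO
....

Derivation:
Op 1 fold_down: fold axis h@4; visible region now rows[4,8) x cols[0,4) = 4x4
Op 2 fold_right: fold axis v@2; visible region now rows[4,8) x cols[2,4) = 4x2
Op 3 fold_right: fold axis v@3; visible region now rows[4,8) x cols[3,4) = 4x1
Op 4 cut(2, 0): punch at orig (6,3); cuts so far [(6, 3)]; region rows[4,8) x cols[3,4) = 4x1
Unfold 1 (reflect across v@3): 2 holes -> [(6, 2), (6, 3)]
Unfold 2 (reflect across v@2): 4 holes -> [(6, 0), (6, 1), (6, 2), (6, 3)]
Unfold 3 (reflect across h@4): 8 holes -> [(1, 0), (1, 1), (1, 2), (1, 3), (6, 0), (6, 1), (6, 2), (6, 3)]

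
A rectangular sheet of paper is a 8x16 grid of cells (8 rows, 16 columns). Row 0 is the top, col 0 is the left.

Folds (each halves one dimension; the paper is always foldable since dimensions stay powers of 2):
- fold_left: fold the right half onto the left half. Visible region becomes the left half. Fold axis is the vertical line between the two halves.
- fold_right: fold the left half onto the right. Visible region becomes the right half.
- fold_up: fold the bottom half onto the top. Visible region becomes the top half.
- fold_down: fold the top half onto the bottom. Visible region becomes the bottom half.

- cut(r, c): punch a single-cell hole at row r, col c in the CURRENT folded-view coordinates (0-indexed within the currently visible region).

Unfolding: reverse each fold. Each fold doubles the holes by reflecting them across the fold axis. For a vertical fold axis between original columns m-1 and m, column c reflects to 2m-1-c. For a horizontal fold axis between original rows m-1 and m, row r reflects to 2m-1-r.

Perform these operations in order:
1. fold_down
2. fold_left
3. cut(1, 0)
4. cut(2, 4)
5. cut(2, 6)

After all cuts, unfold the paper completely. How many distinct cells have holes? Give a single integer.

Answer: 12

Derivation:
Op 1 fold_down: fold axis h@4; visible region now rows[4,8) x cols[0,16) = 4x16
Op 2 fold_left: fold axis v@8; visible region now rows[4,8) x cols[0,8) = 4x8
Op 3 cut(1, 0): punch at orig (5,0); cuts so far [(5, 0)]; region rows[4,8) x cols[0,8) = 4x8
Op 4 cut(2, 4): punch at orig (6,4); cuts so far [(5, 0), (6, 4)]; region rows[4,8) x cols[0,8) = 4x8
Op 5 cut(2, 6): punch at orig (6,6); cuts so far [(5, 0), (6, 4), (6, 6)]; region rows[4,8) x cols[0,8) = 4x8
Unfold 1 (reflect across v@8): 6 holes -> [(5, 0), (5, 15), (6, 4), (6, 6), (6, 9), (6, 11)]
Unfold 2 (reflect across h@4): 12 holes -> [(1, 4), (1, 6), (1, 9), (1, 11), (2, 0), (2, 15), (5, 0), (5, 15), (6, 4), (6, 6), (6, 9), (6, 11)]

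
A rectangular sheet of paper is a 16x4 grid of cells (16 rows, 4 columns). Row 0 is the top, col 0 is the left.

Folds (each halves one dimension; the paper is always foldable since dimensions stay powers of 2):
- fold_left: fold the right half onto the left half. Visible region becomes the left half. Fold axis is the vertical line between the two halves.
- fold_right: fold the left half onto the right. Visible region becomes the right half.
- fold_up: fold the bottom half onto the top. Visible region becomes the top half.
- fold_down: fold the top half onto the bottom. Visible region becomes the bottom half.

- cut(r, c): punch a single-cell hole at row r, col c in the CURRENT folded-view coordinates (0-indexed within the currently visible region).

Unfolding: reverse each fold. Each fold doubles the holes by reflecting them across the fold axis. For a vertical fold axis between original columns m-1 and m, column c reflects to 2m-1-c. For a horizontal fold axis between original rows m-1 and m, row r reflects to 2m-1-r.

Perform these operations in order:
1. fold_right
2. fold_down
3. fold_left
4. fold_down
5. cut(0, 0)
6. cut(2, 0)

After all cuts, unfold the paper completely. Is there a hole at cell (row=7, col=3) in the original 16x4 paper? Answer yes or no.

Answer: no

Derivation:
Op 1 fold_right: fold axis v@2; visible region now rows[0,16) x cols[2,4) = 16x2
Op 2 fold_down: fold axis h@8; visible region now rows[8,16) x cols[2,4) = 8x2
Op 3 fold_left: fold axis v@3; visible region now rows[8,16) x cols[2,3) = 8x1
Op 4 fold_down: fold axis h@12; visible region now rows[12,16) x cols[2,3) = 4x1
Op 5 cut(0, 0): punch at orig (12,2); cuts so far [(12, 2)]; region rows[12,16) x cols[2,3) = 4x1
Op 6 cut(2, 0): punch at orig (14,2); cuts so far [(12, 2), (14, 2)]; region rows[12,16) x cols[2,3) = 4x1
Unfold 1 (reflect across h@12): 4 holes -> [(9, 2), (11, 2), (12, 2), (14, 2)]
Unfold 2 (reflect across v@3): 8 holes -> [(9, 2), (9, 3), (11, 2), (11, 3), (12, 2), (12, 3), (14, 2), (14, 3)]
Unfold 3 (reflect across h@8): 16 holes -> [(1, 2), (1, 3), (3, 2), (3, 3), (4, 2), (4, 3), (6, 2), (6, 3), (9, 2), (9, 3), (11, 2), (11, 3), (12, 2), (12, 3), (14, 2), (14, 3)]
Unfold 4 (reflect across v@2): 32 holes -> [(1, 0), (1, 1), (1, 2), (1, 3), (3, 0), (3, 1), (3, 2), (3, 3), (4, 0), (4, 1), (4, 2), (4, 3), (6, 0), (6, 1), (6, 2), (6, 3), (9, 0), (9, 1), (9, 2), (9, 3), (11, 0), (11, 1), (11, 2), (11, 3), (12, 0), (12, 1), (12, 2), (12, 3), (14, 0), (14, 1), (14, 2), (14, 3)]
Holes: [(1, 0), (1, 1), (1, 2), (1, 3), (3, 0), (3, 1), (3, 2), (3, 3), (4, 0), (4, 1), (4, 2), (4, 3), (6, 0), (6, 1), (6, 2), (6, 3), (9, 0), (9, 1), (9, 2), (9, 3), (11, 0), (11, 1), (11, 2), (11, 3), (12, 0), (12, 1), (12, 2), (12, 3), (14, 0), (14, 1), (14, 2), (14, 3)]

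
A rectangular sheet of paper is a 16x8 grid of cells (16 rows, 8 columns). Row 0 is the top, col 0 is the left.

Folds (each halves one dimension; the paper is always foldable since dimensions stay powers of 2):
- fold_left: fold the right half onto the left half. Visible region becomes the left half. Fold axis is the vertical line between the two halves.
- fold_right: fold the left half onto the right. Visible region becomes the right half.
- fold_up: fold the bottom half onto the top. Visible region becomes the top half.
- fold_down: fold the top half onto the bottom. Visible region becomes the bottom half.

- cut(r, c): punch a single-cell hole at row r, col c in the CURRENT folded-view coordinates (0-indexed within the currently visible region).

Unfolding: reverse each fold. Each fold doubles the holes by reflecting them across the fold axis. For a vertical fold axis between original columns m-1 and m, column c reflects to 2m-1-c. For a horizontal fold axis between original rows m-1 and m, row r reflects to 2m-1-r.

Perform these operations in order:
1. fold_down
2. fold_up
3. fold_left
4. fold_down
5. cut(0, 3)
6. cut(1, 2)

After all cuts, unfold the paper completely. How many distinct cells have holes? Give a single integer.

Answer: 32

Derivation:
Op 1 fold_down: fold axis h@8; visible region now rows[8,16) x cols[0,8) = 8x8
Op 2 fold_up: fold axis h@12; visible region now rows[8,12) x cols[0,8) = 4x8
Op 3 fold_left: fold axis v@4; visible region now rows[8,12) x cols[0,4) = 4x4
Op 4 fold_down: fold axis h@10; visible region now rows[10,12) x cols[0,4) = 2x4
Op 5 cut(0, 3): punch at orig (10,3); cuts so far [(10, 3)]; region rows[10,12) x cols[0,4) = 2x4
Op 6 cut(1, 2): punch at orig (11,2); cuts so far [(10, 3), (11, 2)]; region rows[10,12) x cols[0,4) = 2x4
Unfold 1 (reflect across h@10): 4 holes -> [(8, 2), (9, 3), (10, 3), (11, 2)]
Unfold 2 (reflect across v@4): 8 holes -> [(8, 2), (8, 5), (9, 3), (9, 4), (10, 3), (10, 4), (11, 2), (11, 5)]
Unfold 3 (reflect across h@12): 16 holes -> [(8, 2), (8, 5), (9, 3), (9, 4), (10, 3), (10, 4), (11, 2), (11, 5), (12, 2), (12, 5), (13, 3), (13, 4), (14, 3), (14, 4), (15, 2), (15, 5)]
Unfold 4 (reflect across h@8): 32 holes -> [(0, 2), (0, 5), (1, 3), (1, 4), (2, 3), (2, 4), (3, 2), (3, 5), (4, 2), (4, 5), (5, 3), (5, 4), (6, 3), (6, 4), (7, 2), (7, 5), (8, 2), (8, 5), (9, 3), (9, 4), (10, 3), (10, 4), (11, 2), (11, 5), (12, 2), (12, 5), (13, 3), (13, 4), (14, 3), (14, 4), (15, 2), (15, 5)]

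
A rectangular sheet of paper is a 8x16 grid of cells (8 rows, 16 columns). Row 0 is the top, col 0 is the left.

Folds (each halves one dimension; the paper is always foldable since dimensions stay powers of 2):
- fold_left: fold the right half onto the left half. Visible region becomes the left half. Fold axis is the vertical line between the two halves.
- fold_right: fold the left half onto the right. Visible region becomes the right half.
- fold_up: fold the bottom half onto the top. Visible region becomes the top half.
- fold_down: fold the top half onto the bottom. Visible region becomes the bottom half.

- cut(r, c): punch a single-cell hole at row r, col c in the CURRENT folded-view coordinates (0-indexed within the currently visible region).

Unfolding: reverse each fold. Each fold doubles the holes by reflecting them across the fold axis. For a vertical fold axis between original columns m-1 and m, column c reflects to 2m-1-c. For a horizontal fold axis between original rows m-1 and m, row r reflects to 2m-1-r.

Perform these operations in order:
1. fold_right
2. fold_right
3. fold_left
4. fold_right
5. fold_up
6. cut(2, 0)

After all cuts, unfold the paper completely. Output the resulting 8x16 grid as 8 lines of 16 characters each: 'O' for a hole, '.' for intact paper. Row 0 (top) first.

Answer: ................
................
OOOOOOOOOOOOOOOO
................
................
OOOOOOOOOOOOOOOO
................
................

Derivation:
Op 1 fold_right: fold axis v@8; visible region now rows[0,8) x cols[8,16) = 8x8
Op 2 fold_right: fold axis v@12; visible region now rows[0,8) x cols[12,16) = 8x4
Op 3 fold_left: fold axis v@14; visible region now rows[0,8) x cols[12,14) = 8x2
Op 4 fold_right: fold axis v@13; visible region now rows[0,8) x cols[13,14) = 8x1
Op 5 fold_up: fold axis h@4; visible region now rows[0,4) x cols[13,14) = 4x1
Op 6 cut(2, 0): punch at orig (2,13); cuts so far [(2, 13)]; region rows[0,4) x cols[13,14) = 4x1
Unfold 1 (reflect across h@4): 2 holes -> [(2, 13), (5, 13)]
Unfold 2 (reflect across v@13): 4 holes -> [(2, 12), (2, 13), (5, 12), (5, 13)]
Unfold 3 (reflect across v@14): 8 holes -> [(2, 12), (2, 13), (2, 14), (2, 15), (5, 12), (5, 13), (5, 14), (5, 15)]
Unfold 4 (reflect across v@12): 16 holes -> [(2, 8), (2, 9), (2, 10), (2, 11), (2, 12), (2, 13), (2, 14), (2, 15), (5, 8), (5, 9), (5, 10), (5, 11), (5, 12), (5, 13), (5, 14), (5, 15)]
Unfold 5 (reflect across v@8): 32 holes -> [(2, 0), (2, 1), (2, 2), (2, 3), (2, 4), (2, 5), (2, 6), (2, 7), (2, 8), (2, 9), (2, 10), (2, 11), (2, 12), (2, 13), (2, 14), (2, 15), (5, 0), (5, 1), (5, 2), (5, 3), (5, 4), (5, 5), (5, 6), (5, 7), (5, 8), (5, 9), (5, 10), (5, 11), (5, 12), (5, 13), (5, 14), (5, 15)]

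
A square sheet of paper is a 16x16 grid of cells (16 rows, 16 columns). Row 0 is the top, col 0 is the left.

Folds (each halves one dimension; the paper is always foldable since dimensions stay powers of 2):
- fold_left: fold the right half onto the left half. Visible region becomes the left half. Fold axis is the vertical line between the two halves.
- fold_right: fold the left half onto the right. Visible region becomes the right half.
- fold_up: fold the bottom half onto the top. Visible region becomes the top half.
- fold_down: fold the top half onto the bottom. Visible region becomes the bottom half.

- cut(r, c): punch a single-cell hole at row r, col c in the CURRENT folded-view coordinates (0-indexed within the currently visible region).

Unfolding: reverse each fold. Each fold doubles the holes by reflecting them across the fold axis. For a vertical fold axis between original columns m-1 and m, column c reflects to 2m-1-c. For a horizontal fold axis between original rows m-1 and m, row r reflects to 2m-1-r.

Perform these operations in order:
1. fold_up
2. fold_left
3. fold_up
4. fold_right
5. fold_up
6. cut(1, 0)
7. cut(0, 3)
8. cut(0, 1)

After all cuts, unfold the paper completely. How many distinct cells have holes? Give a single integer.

Op 1 fold_up: fold axis h@8; visible region now rows[0,8) x cols[0,16) = 8x16
Op 2 fold_left: fold axis v@8; visible region now rows[0,8) x cols[0,8) = 8x8
Op 3 fold_up: fold axis h@4; visible region now rows[0,4) x cols[0,8) = 4x8
Op 4 fold_right: fold axis v@4; visible region now rows[0,4) x cols[4,8) = 4x4
Op 5 fold_up: fold axis h@2; visible region now rows[0,2) x cols[4,8) = 2x4
Op 6 cut(1, 0): punch at orig (1,4); cuts so far [(1, 4)]; region rows[0,2) x cols[4,8) = 2x4
Op 7 cut(0, 3): punch at orig (0,7); cuts so far [(0, 7), (1, 4)]; region rows[0,2) x cols[4,8) = 2x4
Op 8 cut(0, 1): punch at orig (0,5); cuts so far [(0, 5), (0, 7), (1, 4)]; region rows[0,2) x cols[4,8) = 2x4
Unfold 1 (reflect across h@2): 6 holes -> [(0, 5), (0, 7), (1, 4), (2, 4), (3, 5), (3, 7)]
Unfold 2 (reflect across v@4): 12 holes -> [(0, 0), (0, 2), (0, 5), (0, 7), (1, 3), (1, 4), (2, 3), (2, 4), (3, 0), (3, 2), (3, 5), (3, 7)]
Unfold 3 (reflect across h@4): 24 holes -> [(0, 0), (0, 2), (0, 5), (0, 7), (1, 3), (1, 4), (2, 3), (2, 4), (3, 0), (3, 2), (3, 5), (3, 7), (4, 0), (4, 2), (4, 5), (4, 7), (5, 3), (5, 4), (6, 3), (6, 4), (7, 0), (7, 2), (7, 5), (7, 7)]
Unfold 4 (reflect across v@8): 48 holes -> [(0, 0), (0, 2), (0, 5), (0, 7), (0, 8), (0, 10), (0, 13), (0, 15), (1, 3), (1, 4), (1, 11), (1, 12), (2, 3), (2, 4), (2, 11), (2, 12), (3, 0), (3, 2), (3, 5), (3, 7), (3, 8), (3, 10), (3, 13), (3, 15), (4, 0), (4, 2), (4, 5), (4, 7), (4, 8), (4, 10), (4, 13), (4, 15), (5, 3), (5, 4), (5, 11), (5, 12), (6, 3), (6, 4), (6, 11), (6, 12), (7, 0), (7, 2), (7, 5), (7, 7), (7, 8), (7, 10), (7, 13), (7, 15)]
Unfold 5 (reflect across h@8): 96 holes -> [(0, 0), (0, 2), (0, 5), (0, 7), (0, 8), (0, 10), (0, 13), (0, 15), (1, 3), (1, 4), (1, 11), (1, 12), (2, 3), (2, 4), (2, 11), (2, 12), (3, 0), (3, 2), (3, 5), (3, 7), (3, 8), (3, 10), (3, 13), (3, 15), (4, 0), (4, 2), (4, 5), (4, 7), (4, 8), (4, 10), (4, 13), (4, 15), (5, 3), (5, 4), (5, 11), (5, 12), (6, 3), (6, 4), (6, 11), (6, 12), (7, 0), (7, 2), (7, 5), (7, 7), (7, 8), (7, 10), (7, 13), (7, 15), (8, 0), (8, 2), (8, 5), (8, 7), (8, 8), (8, 10), (8, 13), (8, 15), (9, 3), (9, 4), (9, 11), (9, 12), (10, 3), (10, 4), (10, 11), (10, 12), (11, 0), (11, 2), (11, 5), (11, 7), (11, 8), (11, 10), (11, 13), (11, 15), (12, 0), (12, 2), (12, 5), (12, 7), (12, 8), (12, 10), (12, 13), (12, 15), (13, 3), (13, 4), (13, 11), (13, 12), (14, 3), (14, 4), (14, 11), (14, 12), (15, 0), (15, 2), (15, 5), (15, 7), (15, 8), (15, 10), (15, 13), (15, 15)]

Answer: 96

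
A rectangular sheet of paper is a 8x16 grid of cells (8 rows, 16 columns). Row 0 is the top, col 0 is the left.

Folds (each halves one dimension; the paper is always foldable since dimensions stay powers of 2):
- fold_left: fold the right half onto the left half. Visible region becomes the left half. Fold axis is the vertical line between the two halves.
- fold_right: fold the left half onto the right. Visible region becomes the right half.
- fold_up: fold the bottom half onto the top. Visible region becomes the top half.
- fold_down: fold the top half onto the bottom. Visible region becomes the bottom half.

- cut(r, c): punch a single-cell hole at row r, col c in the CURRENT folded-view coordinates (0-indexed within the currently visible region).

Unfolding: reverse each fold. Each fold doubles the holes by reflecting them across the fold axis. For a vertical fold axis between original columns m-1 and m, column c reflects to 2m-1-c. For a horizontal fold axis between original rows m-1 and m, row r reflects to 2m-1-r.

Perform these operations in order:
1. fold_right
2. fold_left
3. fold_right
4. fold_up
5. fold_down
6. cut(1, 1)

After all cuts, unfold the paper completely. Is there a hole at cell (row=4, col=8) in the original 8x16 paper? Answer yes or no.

Answer: yes

Derivation:
Op 1 fold_right: fold axis v@8; visible region now rows[0,8) x cols[8,16) = 8x8
Op 2 fold_left: fold axis v@12; visible region now rows[0,8) x cols[8,12) = 8x4
Op 3 fold_right: fold axis v@10; visible region now rows[0,8) x cols[10,12) = 8x2
Op 4 fold_up: fold axis h@4; visible region now rows[0,4) x cols[10,12) = 4x2
Op 5 fold_down: fold axis h@2; visible region now rows[2,4) x cols[10,12) = 2x2
Op 6 cut(1, 1): punch at orig (3,11); cuts so far [(3, 11)]; region rows[2,4) x cols[10,12) = 2x2
Unfold 1 (reflect across h@2): 2 holes -> [(0, 11), (3, 11)]
Unfold 2 (reflect across h@4): 4 holes -> [(0, 11), (3, 11), (4, 11), (7, 11)]
Unfold 3 (reflect across v@10): 8 holes -> [(0, 8), (0, 11), (3, 8), (3, 11), (4, 8), (4, 11), (7, 8), (7, 11)]
Unfold 4 (reflect across v@12): 16 holes -> [(0, 8), (0, 11), (0, 12), (0, 15), (3, 8), (3, 11), (3, 12), (3, 15), (4, 8), (4, 11), (4, 12), (4, 15), (7, 8), (7, 11), (7, 12), (7, 15)]
Unfold 5 (reflect across v@8): 32 holes -> [(0, 0), (0, 3), (0, 4), (0, 7), (0, 8), (0, 11), (0, 12), (0, 15), (3, 0), (3, 3), (3, 4), (3, 7), (3, 8), (3, 11), (3, 12), (3, 15), (4, 0), (4, 3), (4, 4), (4, 7), (4, 8), (4, 11), (4, 12), (4, 15), (7, 0), (7, 3), (7, 4), (7, 7), (7, 8), (7, 11), (7, 12), (7, 15)]
Holes: [(0, 0), (0, 3), (0, 4), (0, 7), (0, 8), (0, 11), (0, 12), (0, 15), (3, 0), (3, 3), (3, 4), (3, 7), (3, 8), (3, 11), (3, 12), (3, 15), (4, 0), (4, 3), (4, 4), (4, 7), (4, 8), (4, 11), (4, 12), (4, 15), (7, 0), (7, 3), (7, 4), (7, 7), (7, 8), (7, 11), (7, 12), (7, 15)]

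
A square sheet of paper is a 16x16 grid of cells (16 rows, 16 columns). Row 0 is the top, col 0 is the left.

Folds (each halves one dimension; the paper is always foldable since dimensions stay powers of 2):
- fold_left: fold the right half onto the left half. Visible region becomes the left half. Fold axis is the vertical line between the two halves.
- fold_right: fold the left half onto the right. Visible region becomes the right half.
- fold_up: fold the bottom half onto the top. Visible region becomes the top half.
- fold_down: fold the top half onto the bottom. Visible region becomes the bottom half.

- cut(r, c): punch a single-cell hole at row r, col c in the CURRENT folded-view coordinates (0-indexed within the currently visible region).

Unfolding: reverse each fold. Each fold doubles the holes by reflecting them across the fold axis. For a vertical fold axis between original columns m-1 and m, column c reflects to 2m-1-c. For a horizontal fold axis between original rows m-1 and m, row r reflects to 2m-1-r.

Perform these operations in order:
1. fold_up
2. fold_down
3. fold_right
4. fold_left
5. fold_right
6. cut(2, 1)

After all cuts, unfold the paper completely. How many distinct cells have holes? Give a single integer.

Op 1 fold_up: fold axis h@8; visible region now rows[0,8) x cols[0,16) = 8x16
Op 2 fold_down: fold axis h@4; visible region now rows[4,8) x cols[0,16) = 4x16
Op 3 fold_right: fold axis v@8; visible region now rows[4,8) x cols[8,16) = 4x8
Op 4 fold_left: fold axis v@12; visible region now rows[4,8) x cols[8,12) = 4x4
Op 5 fold_right: fold axis v@10; visible region now rows[4,8) x cols[10,12) = 4x2
Op 6 cut(2, 1): punch at orig (6,11); cuts so far [(6, 11)]; region rows[4,8) x cols[10,12) = 4x2
Unfold 1 (reflect across v@10): 2 holes -> [(6, 8), (6, 11)]
Unfold 2 (reflect across v@12): 4 holes -> [(6, 8), (6, 11), (6, 12), (6, 15)]
Unfold 3 (reflect across v@8): 8 holes -> [(6, 0), (6, 3), (6, 4), (6, 7), (6, 8), (6, 11), (6, 12), (6, 15)]
Unfold 4 (reflect across h@4): 16 holes -> [(1, 0), (1, 3), (1, 4), (1, 7), (1, 8), (1, 11), (1, 12), (1, 15), (6, 0), (6, 3), (6, 4), (6, 7), (6, 8), (6, 11), (6, 12), (6, 15)]
Unfold 5 (reflect across h@8): 32 holes -> [(1, 0), (1, 3), (1, 4), (1, 7), (1, 8), (1, 11), (1, 12), (1, 15), (6, 0), (6, 3), (6, 4), (6, 7), (6, 8), (6, 11), (6, 12), (6, 15), (9, 0), (9, 3), (9, 4), (9, 7), (9, 8), (9, 11), (9, 12), (9, 15), (14, 0), (14, 3), (14, 4), (14, 7), (14, 8), (14, 11), (14, 12), (14, 15)]

Answer: 32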